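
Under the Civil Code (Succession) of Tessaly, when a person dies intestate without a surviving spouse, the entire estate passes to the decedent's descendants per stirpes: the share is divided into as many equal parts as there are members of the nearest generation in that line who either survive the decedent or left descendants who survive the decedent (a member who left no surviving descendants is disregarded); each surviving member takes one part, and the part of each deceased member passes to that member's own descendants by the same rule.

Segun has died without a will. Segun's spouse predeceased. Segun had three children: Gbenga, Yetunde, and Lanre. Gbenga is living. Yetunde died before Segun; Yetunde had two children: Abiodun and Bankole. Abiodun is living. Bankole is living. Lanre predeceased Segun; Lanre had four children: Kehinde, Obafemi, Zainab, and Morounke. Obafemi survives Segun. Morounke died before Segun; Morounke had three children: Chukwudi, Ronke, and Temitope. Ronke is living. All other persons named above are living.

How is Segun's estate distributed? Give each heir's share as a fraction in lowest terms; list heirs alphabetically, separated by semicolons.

There is no surviving spouse, so the entire estate passes to Segun's descendants per stirpes.
The estate is divided into 3 equal shares of 1/3 among Gbenga, Yetunde, Lanre.
Gbenga is living and takes 1/3.
Yetunde predeceased; the 1/3 allotted to Yetunde's branch passes to Yetunde's issue by representation.
The 1/3 is divided into 2 equal shares of 1/6 among Abiodun, Bankole.
Abiodun is living and takes 1/6.
Bankole is living and takes 1/6.
Lanre predeceased; the 1/3 allotted to Lanre's branch passes to Lanre's issue by representation.
The 1/3 is divided into 4 equal shares of 1/12 among Kehinde, Obafemi, Zainab, Morounke.
Kehinde is living and takes 1/12.
Obafemi is living and takes 1/12.
Zainab is living and takes 1/12.
Morounke predeceased; the 1/12 allotted to Morounke's branch passes to Morounke's issue by representation.
The 1/12 is divided into 3 equal shares of 1/36 among Chukwudi, Ronke, Temitope.
Chukwudi is living and takes 1/36.
Ronke is living and takes 1/36.
Temitope is living and takes 1/36.

Abiodun 1/6; Bankole 1/6; Chukwudi 1/36; Gbenga 1/3; Kehinde 1/12; Obafemi 1/12; Ronke 1/36; Temitope 1/36; Zainab 1/12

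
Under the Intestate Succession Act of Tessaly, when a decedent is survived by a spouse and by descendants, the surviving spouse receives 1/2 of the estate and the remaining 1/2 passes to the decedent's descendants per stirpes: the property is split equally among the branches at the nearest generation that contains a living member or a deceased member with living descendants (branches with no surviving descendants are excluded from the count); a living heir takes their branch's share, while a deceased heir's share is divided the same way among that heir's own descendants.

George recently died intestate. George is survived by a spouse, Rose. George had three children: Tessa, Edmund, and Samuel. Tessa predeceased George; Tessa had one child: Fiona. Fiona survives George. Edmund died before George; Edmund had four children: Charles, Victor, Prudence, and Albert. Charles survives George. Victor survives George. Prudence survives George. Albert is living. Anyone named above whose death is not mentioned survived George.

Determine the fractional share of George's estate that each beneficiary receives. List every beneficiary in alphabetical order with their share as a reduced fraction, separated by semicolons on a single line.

Albert 1/24; Charles 1/24; Fiona 1/6; Prudence 1/24; Rose 1/2; Samuel 1/6; Victor 1/24

Rose, as surviving spouse, takes 1/2.
The remaining 1/2 passes to George's descendants per stirpes.
The 1/2 is divided into 3 equal shares of 1/6 among Tessa, Edmund, Samuel.
Tessa predeceased; the 1/6 allotted to Tessa's branch passes to Tessa's issue by representation.
Fiona is the sole taker at this level and receives the full 1/6.
Edmund predeceased; the 1/6 allotted to Edmund's branch passes to Edmund's issue by representation.
The 1/6 is divided into 4 equal shares of 1/24 among Charles, Victor, Prudence, Albert.
Charles is living and takes 1/24.
Victor is living and takes 1/24.
Prudence is living and takes 1/24.
Albert is living and takes 1/24.
Samuel is living and takes 1/6.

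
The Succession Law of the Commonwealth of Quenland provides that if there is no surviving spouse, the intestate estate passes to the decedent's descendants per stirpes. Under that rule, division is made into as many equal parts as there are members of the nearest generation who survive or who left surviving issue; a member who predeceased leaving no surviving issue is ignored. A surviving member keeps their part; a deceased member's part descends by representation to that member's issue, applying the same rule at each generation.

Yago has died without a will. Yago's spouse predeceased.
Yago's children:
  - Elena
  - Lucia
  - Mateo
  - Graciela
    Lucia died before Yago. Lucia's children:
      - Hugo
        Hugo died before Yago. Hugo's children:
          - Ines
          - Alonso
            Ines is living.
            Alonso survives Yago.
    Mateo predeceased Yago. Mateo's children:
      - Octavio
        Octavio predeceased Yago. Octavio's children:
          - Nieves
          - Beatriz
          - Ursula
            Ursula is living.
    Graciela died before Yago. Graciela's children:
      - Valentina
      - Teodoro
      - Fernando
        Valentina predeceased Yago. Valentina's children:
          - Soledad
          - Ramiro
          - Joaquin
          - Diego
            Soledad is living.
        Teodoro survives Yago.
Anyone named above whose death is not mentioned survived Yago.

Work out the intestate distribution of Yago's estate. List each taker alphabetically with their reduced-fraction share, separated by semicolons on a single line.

There is no surviving spouse, so the entire estate passes to Yago's descendants per stirpes.
The estate is divided into 4 equal shares of 1/4 among Elena, Lucia, Mateo, Graciela.
Elena is living and takes 1/4.
Lucia predeceased; the 1/4 allotted to Lucia's branch passes to Lucia's issue by representation.
Hugo's line is the sole branch at this level, so the full 1/4 passes to Hugo's issue by representation.
The 1/4 is divided into 2 equal shares of 1/8 among Ines, Alonso.
Ines is living and takes 1/8.
Alonso is living and takes 1/8.
Mateo predeceased; the 1/4 allotted to Mateo's branch passes to Mateo's issue by representation.
Octavio's line is the sole branch at this level, so the full 1/4 passes to Octavio's issue by representation.
The 1/4 is divided into 3 equal shares of 1/12 among Nieves, Beatriz, Ursula.
Nieves is living and takes 1/12.
Beatriz is living and takes 1/12.
Ursula is living and takes 1/12.
Graciela predeceased; the 1/4 allotted to Graciela's branch passes to Graciela's issue by representation.
The 1/4 is divided into 3 equal shares of 1/12 among Valentina, Teodoro, Fernando.
Valentina predeceased; the 1/12 allotted to Valentina's branch passes to Valentina's issue by representation.
The 1/12 is divided into 4 equal shares of 1/48 among Soledad, Ramiro, Joaquin, Diego.
Soledad is living and takes 1/48.
Ramiro is living and takes 1/48.
Joaquin is living and takes 1/48.
Diego is living and takes 1/48.
Teodoro is living and takes 1/12.
Fernando is living and takes 1/12.

Alonso 1/8; Beatriz 1/12; Diego 1/48; Elena 1/4; Fernando 1/12; Ines 1/8; Joaquin 1/48; Nieves 1/12; Ramiro 1/48; Soledad 1/48; Teodoro 1/12; Ursula 1/12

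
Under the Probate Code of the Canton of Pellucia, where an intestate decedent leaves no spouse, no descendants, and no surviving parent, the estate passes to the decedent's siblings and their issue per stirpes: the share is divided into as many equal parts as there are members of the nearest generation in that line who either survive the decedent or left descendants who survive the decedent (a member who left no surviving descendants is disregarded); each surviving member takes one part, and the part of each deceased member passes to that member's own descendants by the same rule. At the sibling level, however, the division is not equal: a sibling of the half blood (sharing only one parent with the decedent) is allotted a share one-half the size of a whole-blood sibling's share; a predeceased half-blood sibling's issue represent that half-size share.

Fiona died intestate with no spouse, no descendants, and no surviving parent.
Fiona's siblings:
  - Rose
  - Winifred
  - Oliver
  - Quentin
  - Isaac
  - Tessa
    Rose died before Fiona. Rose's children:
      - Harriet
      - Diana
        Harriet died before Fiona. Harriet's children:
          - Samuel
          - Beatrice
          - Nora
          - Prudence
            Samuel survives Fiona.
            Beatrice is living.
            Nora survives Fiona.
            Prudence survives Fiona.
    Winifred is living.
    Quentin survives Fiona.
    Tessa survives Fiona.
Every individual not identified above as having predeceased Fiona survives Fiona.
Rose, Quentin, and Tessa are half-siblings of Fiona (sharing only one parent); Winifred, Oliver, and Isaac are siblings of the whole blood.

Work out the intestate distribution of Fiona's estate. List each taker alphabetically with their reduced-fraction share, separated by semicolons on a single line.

Beatrice 1/72; Diana 1/18; Isaac 2/9; Nora 1/72; Oliver 2/9; Prudence 1/72; Quentin 1/9; Samuel 1/72; Tessa 1/9; Winifred 2/9

No spouse, descendants, or parent survives, so the estate passes to Fiona's siblings per stirpes.
Half-blood siblings count for one-half the weight of whole-blood siblings at the initial division.
Dividing 1 in proportion to weights (total weight 9/2): Rose (weight 1/2) → 1/9; Winifred (weight 1) → 2/9; Oliver (weight 1) → 2/9; Quentin (weight 1/2) → 1/9; Isaac (weight 1) → 2/9; Tessa (weight 1/2) → 1/9.
Rose predeceased; the 1/9 allotted to Rose's branch passes to Rose's issue by representation.
The 1/9 is divided into 2 equal shares of 1/18 among Harriet, Diana.
Harriet predeceased; the 1/18 allotted to Harriet's branch passes to Harriet's issue by representation.
The 1/18 is divided into 4 equal shares of 1/72 among Samuel, Beatrice, Nora, Prudence.
Samuel is living and takes 1/72.
Beatrice is living and takes 1/72.
Nora is living and takes 1/72.
Prudence is living and takes 1/72.
Diana is living and takes 1/18.
Winifred is living and takes 2/9.
Oliver is living and takes 2/9.
Quentin is living and takes 1/9.
Isaac is living and takes 2/9.
Tessa is living and takes 1/9.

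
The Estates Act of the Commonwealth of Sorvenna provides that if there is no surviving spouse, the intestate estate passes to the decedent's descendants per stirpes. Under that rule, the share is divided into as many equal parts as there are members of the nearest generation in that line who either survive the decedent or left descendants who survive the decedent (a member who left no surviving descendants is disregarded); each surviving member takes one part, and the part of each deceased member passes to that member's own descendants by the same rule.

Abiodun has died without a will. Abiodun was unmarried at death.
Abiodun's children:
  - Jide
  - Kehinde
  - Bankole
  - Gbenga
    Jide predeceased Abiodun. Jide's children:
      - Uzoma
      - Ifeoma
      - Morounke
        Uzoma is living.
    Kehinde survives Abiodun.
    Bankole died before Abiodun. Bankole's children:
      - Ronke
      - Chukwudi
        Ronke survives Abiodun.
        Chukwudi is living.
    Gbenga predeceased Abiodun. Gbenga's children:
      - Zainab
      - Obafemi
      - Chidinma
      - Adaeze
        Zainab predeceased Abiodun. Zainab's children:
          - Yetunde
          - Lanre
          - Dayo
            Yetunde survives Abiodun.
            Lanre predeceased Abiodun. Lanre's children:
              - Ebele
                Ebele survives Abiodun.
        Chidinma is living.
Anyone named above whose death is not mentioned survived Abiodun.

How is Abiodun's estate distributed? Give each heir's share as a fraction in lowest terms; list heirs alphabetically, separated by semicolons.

Adaeze 1/16; Chidinma 1/16; Chukwudi 1/8; Dayo 1/48; Ebele 1/48; Ifeoma 1/12; Kehinde 1/4; Morounke 1/12; Obafemi 1/16; Ronke 1/8; Uzoma 1/12; Yetunde 1/48

There is no surviving spouse, so the entire estate passes to Abiodun's descendants per stirpes.
The estate is divided into 4 equal shares of 1/4 among Jide, Kehinde, Bankole, Gbenga.
Jide predeceased; the 1/4 allotted to Jide's branch passes to Jide's issue by representation.
The 1/4 is divided into 3 equal shares of 1/12 among Uzoma, Ifeoma, Morounke.
Uzoma is living and takes 1/12.
Ifeoma is living and takes 1/12.
Morounke is living and takes 1/12.
Kehinde is living and takes 1/4.
Bankole predeceased; the 1/4 allotted to Bankole's branch passes to Bankole's issue by representation.
The 1/4 is divided into 2 equal shares of 1/8 among Ronke, Chukwudi.
Ronke is living and takes 1/8.
Chukwudi is living and takes 1/8.
Gbenga predeceased; the 1/4 allotted to Gbenga's branch passes to Gbenga's issue by representation.
The 1/4 is divided into 4 equal shares of 1/16 among Zainab, Obafemi, Chidinma, Adaeze.
Zainab predeceased; the 1/16 allotted to Zainab's branch passes to Zainab's issue by representation.
The 1/16 is divided into 3 equal shares of 1/48 among Yetunde, Lanre, Dayo.
Yetunde is living and takes 1/48.
Lanre predeceased; the 1/48 allotted to Lanre's branch passes to Lanre's issue by representation.
Ebele is the sole taker at this level and receives the full 1/48.
Dayo is living and takes 1/48.
Obafemi is living and takes 1/16.
Chidinma is living and takes 1/16.
Adaeze is living and takes 1/16.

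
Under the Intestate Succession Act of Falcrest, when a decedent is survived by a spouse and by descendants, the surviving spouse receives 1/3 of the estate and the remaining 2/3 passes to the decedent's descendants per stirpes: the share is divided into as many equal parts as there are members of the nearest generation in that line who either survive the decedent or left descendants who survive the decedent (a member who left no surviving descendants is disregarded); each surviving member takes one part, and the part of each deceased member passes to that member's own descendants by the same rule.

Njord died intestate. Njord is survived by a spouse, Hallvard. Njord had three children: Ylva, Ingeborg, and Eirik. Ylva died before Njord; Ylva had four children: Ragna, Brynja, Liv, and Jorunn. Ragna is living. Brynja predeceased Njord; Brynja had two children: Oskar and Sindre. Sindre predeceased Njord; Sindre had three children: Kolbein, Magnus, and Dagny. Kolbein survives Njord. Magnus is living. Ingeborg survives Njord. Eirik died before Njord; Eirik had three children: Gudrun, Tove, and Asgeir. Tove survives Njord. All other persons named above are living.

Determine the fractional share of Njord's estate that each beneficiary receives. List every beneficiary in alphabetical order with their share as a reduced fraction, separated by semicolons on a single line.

Hallvard, as surviving spouse, takes 1/3.
The remaining 2/3 passes to Njord's descendants per stirpes.
The 2/3 is divided into 3 equal shares of 2/9 among Ylva, Ingeborg, Eirik.
Ylva predeceased; the 2/9 allotted to Ylva's branch passes to Ylva's issue by representation.
The 2/9 is divided into 4 equal shares of 1/18 among Ragna, Brynja, Liv, Jorunn.
Ragna is living and takes 1/18.
Brynja predeceased; the 1/18 allotted to Brynja's branch passes to Brynja's issue by representation.
The 1/18 is divided into 2 equal shares of 1/36 among Oskar, Sindre.
Oskar is living and takes 1/36.
Sindre predeceased; the 1/36 allotted to Sindre's branch passes to Sindre's issue by representation.
The 1/36 is divided into 3 equal shares of 1/108 among Kolbein, Magnus, Dagny.
Kolbein is living and takes 1/108.
Magnus is living and takes 1/108.
Dagny is living and takes 1/108.
Liv is living and takes 1/18.
Jorunn is living and takes 1/18.
Ingeborg is living and takes 2/9.
Eirik predeceased; the 2/9 allotted to Eirik's branch passes to Eirik's issue by representation.
The 2/9 is divided into 3 equal shares of 2/27 among Gudrun, Tove, Asgeir.
Gudrun is living and takes 2/27.
Tove is living and takes 2/27.
Asgeir is living and takes 2/27.

Asgeir 2/27; Dagny 1/108; Gudrun 2/27; Hallvard 1/3; Ingeborg 2/9; Jorunn 1/18; Kolbein 1/108; Liv 1/18; Magnus 1/108; Oskar 1/36; Ragna 1/18; Tove 2/27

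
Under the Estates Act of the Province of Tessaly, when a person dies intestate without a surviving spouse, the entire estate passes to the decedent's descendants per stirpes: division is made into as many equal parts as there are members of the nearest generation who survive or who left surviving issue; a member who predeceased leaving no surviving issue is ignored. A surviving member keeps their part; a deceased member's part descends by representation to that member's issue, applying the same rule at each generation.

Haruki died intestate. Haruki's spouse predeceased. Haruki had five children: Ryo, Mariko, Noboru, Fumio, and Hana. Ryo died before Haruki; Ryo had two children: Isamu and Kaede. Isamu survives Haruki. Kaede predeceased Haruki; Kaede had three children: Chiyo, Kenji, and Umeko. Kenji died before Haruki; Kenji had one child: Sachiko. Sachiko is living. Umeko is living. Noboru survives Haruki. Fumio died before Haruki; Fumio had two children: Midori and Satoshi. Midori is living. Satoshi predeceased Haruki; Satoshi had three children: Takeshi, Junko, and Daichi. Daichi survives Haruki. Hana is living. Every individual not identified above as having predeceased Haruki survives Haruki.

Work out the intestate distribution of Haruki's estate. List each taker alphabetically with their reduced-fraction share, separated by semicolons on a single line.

Chiyo 1/30; Daichi 1/30; Hana 1/5; Isamu 1/10; Junko 1/30; Mariko 1/5; Midori 1/10; Noboru 1/5; Sachiko 1/30; Takeshi 1/30; Umeko 1/30

There is no surviving spouse, so the entire estate passes to Haruki's descendants per stirpes.
The estate is divided into 5 equal shares of 1/5 among Ryo, Mariko, Noboru, Fumio, Hana.
Ryo predeceased; the 1/5 allotted to Ryo's branch passes to Ryo's issue by representation.
The 1/5 is divided into 2 equal shares of 1/10 among Isamu, Kaede.
Isamu is living and takes 1/10.
Kaede predeceased; the 1/10 allotted to Kaede's branch passes to Kaede's issue by representation.
The 1/10 is divided into 3 equal shares of 1/30 among Chiyo, Kenji, Umeko.
Chiyo is living and takes 1/30.
Kenji predeceased; the 1/30 allotted to Kenji's branch passes to Kenji's issue by representation.
Sachiko is the sole taker at this level and receives the full 1/30.
Umeko is living and takes 1/30.
Mariko is living and takes 1/5.
Noboru is living and takes 1/5.
Fumio predeceased; the 1/5 allotted to Fumio's branch passes to Fumio's issue by representation.
The 1/5 is divided into 2 equal shares of 1/10 among Midori, Satoshi.
Midori is living and takes 1/10.
Satoshi predeceased; the 1/10 allotted to Satoshi's branch passes to Satoshi's issue by representation.
The 1/10 is divided into 3 equal shares of 1/30 among Takeshi, Junko, Daichi.
Takeshi is living and takes 1/30.
Junko is living and takes 1/30.
Daichi is living and takes 1/30.
Hana is living and takes 1/5.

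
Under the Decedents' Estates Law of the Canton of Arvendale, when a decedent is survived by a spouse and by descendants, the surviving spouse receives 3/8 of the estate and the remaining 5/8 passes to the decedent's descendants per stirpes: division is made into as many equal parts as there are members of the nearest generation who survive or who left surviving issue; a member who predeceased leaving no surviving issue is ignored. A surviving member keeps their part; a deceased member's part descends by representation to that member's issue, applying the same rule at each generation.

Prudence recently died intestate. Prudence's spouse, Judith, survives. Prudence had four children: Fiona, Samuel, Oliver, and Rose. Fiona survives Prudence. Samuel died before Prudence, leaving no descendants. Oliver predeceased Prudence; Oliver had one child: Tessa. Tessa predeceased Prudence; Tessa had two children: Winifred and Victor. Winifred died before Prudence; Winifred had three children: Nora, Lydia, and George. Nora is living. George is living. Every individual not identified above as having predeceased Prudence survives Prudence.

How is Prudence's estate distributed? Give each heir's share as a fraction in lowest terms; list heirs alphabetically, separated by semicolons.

Fiona 5/24; George 5/144; Judith 3/8; Lydia 5/144; Nora 5/144; Rose 5/24; Victor 5/48

Judith, as surviving spouse, takes 3/8.
The remaining 5/8 passes to Prudence's descendants per stirpes.
Samuel left no surviving issue, so that branch lapses and is disregarded.
The 5/8 is divided into 3 equal shares of 5/24 among Fiona, Oliver, Rose.
Fiona is living and takes 5/24.
Oliver predeceased; the 5/24 allotted to Oliver's branch passes to Oliver's issue by representation.
Tessa's line is the sole branch at this level, so the full 5/24 passes to Tessa's issue by representation.
The 5/24 is divided into 2 equal shares of 5/48 among Winifred, Victor.
Winifred predeceased; the 5/48 allotted to Winifred's branch passes to Winifred's issue by representation.
The 5/48 is divided into 3 equal shares of 5/144 among Nora, Lydia, George.
Nora is living and takes 5/144.
Lydia is living and takes 5/144.
George is living and takes 5/144.
Victor is living and takes 5/48.
Rose is living and takes 5/24.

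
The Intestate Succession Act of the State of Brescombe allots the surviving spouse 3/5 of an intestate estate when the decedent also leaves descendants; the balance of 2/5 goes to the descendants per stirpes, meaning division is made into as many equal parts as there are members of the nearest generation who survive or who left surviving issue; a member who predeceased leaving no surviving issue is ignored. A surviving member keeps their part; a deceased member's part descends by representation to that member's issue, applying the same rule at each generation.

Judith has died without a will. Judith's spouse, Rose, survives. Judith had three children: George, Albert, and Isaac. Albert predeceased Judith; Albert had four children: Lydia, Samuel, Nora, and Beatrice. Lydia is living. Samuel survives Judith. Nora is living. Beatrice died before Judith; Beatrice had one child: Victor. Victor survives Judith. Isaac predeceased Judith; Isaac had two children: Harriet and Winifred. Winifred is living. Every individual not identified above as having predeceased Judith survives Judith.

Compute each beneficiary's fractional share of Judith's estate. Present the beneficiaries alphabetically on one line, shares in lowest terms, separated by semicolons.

Rose, as surviving spouse, takes 3/5.
The remaining 2/5 passes to Judith's descendants per stirpes.
The 2/5 is divided into 3 equal shares of 2/15 among George, Albert, Isaac.
George is living and takes 2/15.
Albert predeceased; the 2/15 allotted to Albert's branch passes to Albert's issue by representation.
The 2/15 is divided into 4 equal shares of 1/30 among Lydia, Samuel, Nora, Beatrice.
Lydia is living and takes 1/30.
Samuel is living and takes 1/30.
Nora is living and takes 1/30.
Beatrice predeceased; the 1/30 allotted to Beatrice's branch passes to Beatrice's issue by representation.
Victor is the sole taker at this level and receives the full 1/30.
Isaac predeceased; the 2/15 allotted to Isaac's branch passes to Isaac's issue by representation.
The 2/15 is divided into 2 equal shares of 1/15 among Harriet, Winifred.
Harriet is living and takes 1/15.
Winifred is living and takes 1/15.

George 2/15; Harriet 1/15; Lydia 1/30; Nora 1/30; Rose 3/5; Samuel 1/30; Victor 1/30; Winifred 1/15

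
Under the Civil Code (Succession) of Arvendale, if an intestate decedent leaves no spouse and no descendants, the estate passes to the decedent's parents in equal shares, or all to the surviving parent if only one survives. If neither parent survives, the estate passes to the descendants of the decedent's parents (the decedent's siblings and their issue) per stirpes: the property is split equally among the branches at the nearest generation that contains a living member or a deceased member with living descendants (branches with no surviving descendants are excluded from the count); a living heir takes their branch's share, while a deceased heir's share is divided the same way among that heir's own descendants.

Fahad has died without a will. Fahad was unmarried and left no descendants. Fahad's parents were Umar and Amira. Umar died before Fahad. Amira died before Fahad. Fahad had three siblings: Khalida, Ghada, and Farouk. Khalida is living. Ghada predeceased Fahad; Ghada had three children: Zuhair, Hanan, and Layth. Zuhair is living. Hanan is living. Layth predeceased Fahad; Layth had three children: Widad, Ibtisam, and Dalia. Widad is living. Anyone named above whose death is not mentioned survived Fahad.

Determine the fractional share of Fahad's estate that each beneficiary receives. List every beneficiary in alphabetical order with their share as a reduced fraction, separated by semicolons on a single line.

Neither parent survives and there are no descendants, so the estate passes to Fahad's siblings and their issue per stirpes.
The estate is divided into 3 equal shares of 1/3 among Khalida, Ghada, Farouk.
Khalida is living and takes 1/3.
Ghada predeceased; the 1/3 allotted to Ghada's branch passes to Ghada's issue by representation.
The 1/3 is divided into 3 equal shares of 1/9 among Zuhair, Hanan, Layth.
Zuhair is living and takes 1/9.
Hanan is living and takes 1/9.
Layth predeceased; the 1/9 allotted to Layth's branch passes to Layth's issue by representation.
The 1/9 is divided into 3 equal shares of 1/27 among Widad, Ibtisam, Dalia.
Widad is living and takes 1/27.
Ibtisam is living and takes 1/27.
Dalia is living and takes 1/27.
Farouk is living and takes 1/3.

Dalia 1/27; Farouk 1/3; Hanan 1/9; Ibtisam 1/27; Khalida 1/3; Widad 1/27; Zuhair 1/9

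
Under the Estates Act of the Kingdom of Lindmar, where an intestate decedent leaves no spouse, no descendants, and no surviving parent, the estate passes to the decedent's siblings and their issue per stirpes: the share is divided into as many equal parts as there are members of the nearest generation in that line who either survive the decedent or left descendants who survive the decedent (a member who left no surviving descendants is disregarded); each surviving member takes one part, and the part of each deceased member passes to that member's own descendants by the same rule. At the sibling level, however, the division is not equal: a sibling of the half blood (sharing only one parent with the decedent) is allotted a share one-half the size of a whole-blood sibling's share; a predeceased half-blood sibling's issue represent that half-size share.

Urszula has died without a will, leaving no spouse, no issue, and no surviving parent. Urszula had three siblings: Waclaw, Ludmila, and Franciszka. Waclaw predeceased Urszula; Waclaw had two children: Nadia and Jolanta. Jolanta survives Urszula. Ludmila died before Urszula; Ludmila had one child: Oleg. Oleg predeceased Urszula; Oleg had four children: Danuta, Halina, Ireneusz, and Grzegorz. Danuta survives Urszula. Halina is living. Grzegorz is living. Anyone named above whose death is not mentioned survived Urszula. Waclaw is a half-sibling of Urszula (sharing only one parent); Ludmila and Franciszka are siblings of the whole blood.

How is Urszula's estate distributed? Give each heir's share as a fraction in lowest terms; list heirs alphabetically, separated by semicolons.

No spouse, descendants, or parent survives, so the estate passes to Urszula's siblings per stirpes.
Half-blood siblings count for one-half the weight of whole-blood siblings at the initial division.
Dividing 1 in proportion to weights (total weight 5/2): Waclaw (weight 1/2) → 1/5; Ludmila (weight 1) → 2/5; Franciszka (weight 1) → 2/5.
Waclaw predeceased; the 1/5 allotted to Waclaw's branch passes to Waclaw's issue by representation.
The 1/5 is divided into 2 equal shares of 1/10 among Nadia, Jolanta.
Nadia is living and takes 1/10.
Jolanta is living and takes 1/10.
Ludmila predeceased; the 2/5 allotted to Ludmila's branch passes to Ludmila's issue by representation.
Oleg's line is the sole branch at this level, so the full 2/5 passes to Oleg's issue by representation.
The 2/5 is divided into 4 equal shares of 1/10 among Danuta, Halina, Ireneusz, Grzegorz.
Danuta is living and takes 1/10.
Halina is living and takes 1/10.
Ireneusz is living and takes 1/10.
Grzegorz is living and takes 1/10.
Franciszka is living and takes 2/5.

Danuta 1/10; Franciszka 2/5; Grzegorz 1/10; Halina 1/10; Ireneusz 1/10; Jolanta 1/10; Nadia 1/10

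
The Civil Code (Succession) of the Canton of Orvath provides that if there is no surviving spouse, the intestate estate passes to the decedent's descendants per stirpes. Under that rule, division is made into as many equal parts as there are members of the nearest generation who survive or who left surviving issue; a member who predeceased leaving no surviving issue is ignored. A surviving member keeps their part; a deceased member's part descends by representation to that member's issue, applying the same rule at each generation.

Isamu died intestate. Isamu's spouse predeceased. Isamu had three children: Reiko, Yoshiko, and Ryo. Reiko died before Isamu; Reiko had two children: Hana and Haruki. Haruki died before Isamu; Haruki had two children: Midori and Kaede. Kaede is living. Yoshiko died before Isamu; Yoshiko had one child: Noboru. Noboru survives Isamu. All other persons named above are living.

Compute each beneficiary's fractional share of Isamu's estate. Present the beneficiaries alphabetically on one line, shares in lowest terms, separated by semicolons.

There is no surviving spouse, so the entire estate passes to Isamu's descendants per stirpes.
The estate is divided into 3 equal shares of 1/3 among Reiko, Yoshiko, Ryo.
Reiko predeceased; the 1/3 allotted to Reiko's branch passes to Reiko's issue by representation.
The 1/3 is divided into 2 equal shares of 1/6 among Hana, Haruki.
Hana is living and takes 1/6.
Haruki predeceased; the 1/6 allotted to Haruki's branch passes to Haruki's issue by representation.
The 1/6 is divided into 2 equal shares of 1/12 among Midori, Kaede.
Midori is living and takes 1/12.
Kaede is living and takes 1/12.
Yoshiko predeceased; the 1/3 allotted to Yoshiko's branch passes to Yoshiko's issue by representation.
Noboru is the sole taker at this level and receives the full 1/3.
Ryo is living and takes 1/3.

Hana 1/6; Kaede 1/12; Midori 1/12; Noboru 1/3; Ryo 1/3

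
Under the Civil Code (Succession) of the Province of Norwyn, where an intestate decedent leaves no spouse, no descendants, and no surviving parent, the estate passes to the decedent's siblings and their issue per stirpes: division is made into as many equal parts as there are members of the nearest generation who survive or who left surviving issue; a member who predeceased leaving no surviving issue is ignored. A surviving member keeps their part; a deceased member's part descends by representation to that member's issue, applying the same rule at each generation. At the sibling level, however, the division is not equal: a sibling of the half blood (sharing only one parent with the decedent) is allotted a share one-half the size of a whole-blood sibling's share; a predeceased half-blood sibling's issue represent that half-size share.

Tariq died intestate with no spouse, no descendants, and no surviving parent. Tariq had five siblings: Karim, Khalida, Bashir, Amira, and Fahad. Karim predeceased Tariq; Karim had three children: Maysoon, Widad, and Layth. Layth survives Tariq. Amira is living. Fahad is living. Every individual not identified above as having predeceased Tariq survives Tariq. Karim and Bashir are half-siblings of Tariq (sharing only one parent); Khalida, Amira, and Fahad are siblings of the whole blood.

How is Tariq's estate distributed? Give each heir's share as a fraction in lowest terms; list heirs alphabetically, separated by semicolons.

No spouse, descendants, or parent survives, so the estate passes to Tariq's siblings per stirpes.
Half-blood siblings count for one-half the weight of whole-blood siblings at the initial division.
Dividing 1 in proportion to weights (total weight 4): Karim (weight 1/2) → 1/8; Khalida (weight 1) → 1/4; Bashir (weight 1/2) → 1/8; Amira (weight 1) → 1/4; Fahad (weight 1) → 1/4.
Karim predeceased; the 1/8 allotted to Karim's branch passes to Karim's issue by representation.
The 1/8 is divided into 3 equal shares of 1/24 among Maysoon, Widad, Layth.
Maysoon is living and takes 1/24.
Widad is living and takes 1/24.
Layth is living and takes 1/24.
Khalida is living and takes 1/4.
Bashir is living and takes 1/8.
Amira is living and takes 1/4.
Fahad is living and takes 1/4.

Amira 1/4; Bashir 1/8; Fahad 1/4; Khalida 1/4; Layth 1/24; Maysoon 1/24; Widad 1/24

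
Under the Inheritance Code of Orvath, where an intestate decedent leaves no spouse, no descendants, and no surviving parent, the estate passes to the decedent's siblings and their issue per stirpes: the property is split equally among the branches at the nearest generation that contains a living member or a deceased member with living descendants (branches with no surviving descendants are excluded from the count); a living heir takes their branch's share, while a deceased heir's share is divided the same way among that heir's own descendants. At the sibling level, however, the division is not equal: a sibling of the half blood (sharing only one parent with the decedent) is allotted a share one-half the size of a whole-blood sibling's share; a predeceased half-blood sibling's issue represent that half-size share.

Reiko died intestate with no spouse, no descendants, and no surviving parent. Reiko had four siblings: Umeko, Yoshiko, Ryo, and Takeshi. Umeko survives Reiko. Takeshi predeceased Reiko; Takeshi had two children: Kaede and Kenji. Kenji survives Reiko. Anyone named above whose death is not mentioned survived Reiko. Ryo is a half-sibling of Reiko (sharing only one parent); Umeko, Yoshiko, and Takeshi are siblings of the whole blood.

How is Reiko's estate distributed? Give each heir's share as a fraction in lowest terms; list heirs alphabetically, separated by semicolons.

No spouse, descendants, or parent survives, so the estate passes to Reiko's siblings per stirpes.
Half-blood siblings count for one-half the weight of whole-blood siblings at the initial division.
Dividing 1 in proportion to weights (total weight 7/2): Umeko (weight 1) → 2/7; Yoshiko (weight 1) → 2/7; Ryo (weight 1/2) → 1/7; Takeshi (weight 1) → 2/7.
Umeko is living and takes 2/7.
Yoshiko is living and takes 2/7.
Ryo is living and takes 1/7.
Takeshi predeceased; the 2/7 allotted to Takeshi's branch passes to Takeshi's issue by representation.
The 2/7 is divided into 2 equal shares of 1/7 among Kaede, Kenji.
Kaede is living and takes 1/7.
Kenji is living and takes 1/7.

Kaede 1/7; Kenji 1/7; Ryo 1/7; Umeko 2/7; Yoshiko 2/7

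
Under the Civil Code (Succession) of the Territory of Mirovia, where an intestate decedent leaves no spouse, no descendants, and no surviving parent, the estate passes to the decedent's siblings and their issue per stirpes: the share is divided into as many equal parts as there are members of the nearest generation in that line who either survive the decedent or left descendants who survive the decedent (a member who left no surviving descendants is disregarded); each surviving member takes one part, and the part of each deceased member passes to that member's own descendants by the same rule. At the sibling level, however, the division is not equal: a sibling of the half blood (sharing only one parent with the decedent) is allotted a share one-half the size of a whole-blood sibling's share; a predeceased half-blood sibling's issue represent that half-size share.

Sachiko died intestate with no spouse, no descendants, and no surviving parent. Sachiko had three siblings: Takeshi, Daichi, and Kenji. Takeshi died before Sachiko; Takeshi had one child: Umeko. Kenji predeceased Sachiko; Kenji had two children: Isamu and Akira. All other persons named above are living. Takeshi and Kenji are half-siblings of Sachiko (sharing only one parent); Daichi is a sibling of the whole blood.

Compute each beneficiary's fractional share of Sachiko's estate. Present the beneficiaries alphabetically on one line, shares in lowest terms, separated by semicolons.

No spouse, descendants, or parent survives, so the estate passes to Sachiko's siblings per stirpes.
Half-blood siblings count for one-half the weight of whole-blood siblings at the initial division.
Dividing 1 in proportion to weights (total weight 2): Takeshi (weight 1/2) → 1/4; Daichi (weight 1) → 1/2; Kenji (weight 1/2) → 1/4.
Takeshi predeceased; the 1/4 allotted to Takeshi's branch passes to Takeshi's issue by representation.
Umeko is the sole taker at this level and receives the full 1/4.
Daichi is living and takes 1/2.
Kenji predeceased; the 1/4 allotted to Kenji's branch passes to Kenji's issue by representation.
The 1/4 is divided into 2 equal shares of 1/8 among Isamu, Akira.
Isamu is living and takes 1/8.
Akira is living and takes 1/8.

Akira 1/8; Daichi 1/2; Isamu 1/8; Umeko 1/4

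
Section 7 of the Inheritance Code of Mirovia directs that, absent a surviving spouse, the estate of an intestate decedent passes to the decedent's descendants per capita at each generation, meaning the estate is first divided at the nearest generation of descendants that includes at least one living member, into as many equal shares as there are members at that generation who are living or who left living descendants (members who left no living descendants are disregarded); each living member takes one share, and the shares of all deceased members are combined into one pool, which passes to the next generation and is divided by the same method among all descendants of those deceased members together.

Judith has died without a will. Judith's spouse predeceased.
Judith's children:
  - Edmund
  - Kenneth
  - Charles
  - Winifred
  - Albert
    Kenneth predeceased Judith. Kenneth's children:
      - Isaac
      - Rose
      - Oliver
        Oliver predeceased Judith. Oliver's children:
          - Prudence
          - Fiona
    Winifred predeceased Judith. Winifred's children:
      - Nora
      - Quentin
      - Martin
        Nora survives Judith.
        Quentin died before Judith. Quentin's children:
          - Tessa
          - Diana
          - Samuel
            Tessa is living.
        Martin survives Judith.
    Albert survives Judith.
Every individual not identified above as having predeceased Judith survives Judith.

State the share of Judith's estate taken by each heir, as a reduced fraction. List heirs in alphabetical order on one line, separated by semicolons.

There is no surviving spouse, so the entire estate passes to Judith's descendants per capita at each generation.
At generation 1 (Edmund, Kenneth, Charles, Winifred, Albert) there are 5 shares of (1)/5 = 1/5 each.
Living: Edmund, Charles, and Albert — each takes 1/5.
Deceased: Kenneth and Winifred. Their combined 2/5 is pooled and carried to generation 2.
At generation 2 (Isaac, Rose, Oliver, Nora, Quentin, Martin) there are 6 shares of (2/5)/6 = 1/15 each.
Living: Isaac, Rose, Nora, and Martin — each takes 1/15.
Deceased: Oliver and Quentin. Their combined 2/15 is pooled and carried to generation 3.
At generation 3 (Prudence, Fiona, Tessa, Diana, Samuel) there are 5 shares of (2/15)/5 = 2/75 each.
Living: Prudence, Fiona, Tessa, Diana, and Samuel — each takes 2/75.

Albert 1/5; Charles 1/5; Diana 2/75; Edmund 1/5; Fiona 2/75; Isaac 1/15; Martin 1/15; Nora 1/15; Prudence 2/75; Rose 1/15; Samuel 2/75; Tessa 2/75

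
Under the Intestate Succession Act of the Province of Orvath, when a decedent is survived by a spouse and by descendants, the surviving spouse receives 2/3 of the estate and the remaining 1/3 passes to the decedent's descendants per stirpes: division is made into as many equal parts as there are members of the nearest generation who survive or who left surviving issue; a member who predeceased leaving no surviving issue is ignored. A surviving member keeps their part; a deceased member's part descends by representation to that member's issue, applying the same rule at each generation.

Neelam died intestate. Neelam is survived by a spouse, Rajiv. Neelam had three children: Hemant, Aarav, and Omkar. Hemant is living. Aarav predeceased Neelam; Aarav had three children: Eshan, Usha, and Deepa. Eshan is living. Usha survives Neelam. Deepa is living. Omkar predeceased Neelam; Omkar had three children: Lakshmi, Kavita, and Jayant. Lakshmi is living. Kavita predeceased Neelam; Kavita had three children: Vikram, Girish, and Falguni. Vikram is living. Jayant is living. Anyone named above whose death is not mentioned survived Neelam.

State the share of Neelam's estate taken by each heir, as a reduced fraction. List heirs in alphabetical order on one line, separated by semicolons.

Deepa 1/27; Eshan 1/27; Falguni 1/81; Girish 1/81; Hemant 1/9; Jayant 1/27; Lakshmi 1/27; Rajiv 2/3; Usha 1/27; Vikram 1/81

Rajiv, as surviving spouse, takes 2/3.
The remaining 1/3 passes to Neelam's descendants per stirpes.
The 1/3 is divided into 3 equal shares of 1/9 among Hemant, Aarav, Omkar.
Hemant is living and takes 1/9.
Aarav predeceased; the 1/9 allotted to Aarav's branch passes to Aarav's issue by representation.
The 1/9 is divided into 3 equal shares of 1/27 among Eshan, Usha, Deepa.
Eshan is living and takes 1/27.
Usha is living and takes 1/27.
Deepa is living and takes 1/27.
Omkar predeceased; the 1/9 allotted to Omkar's branch passes to Omkar's issue by representation.
The 1/9 is divided into 3 equal shares of 1/27 among Lakshmi, Kavita, Jayant.
Lakshmi is living and takes 1/27.
Kavita predeceased; the 1/27 allotted to Kavita's branch passes to Kavita's issue by representation.
The 1/27 is divided into 3 equal shares of 1/81 among Vikram, Girish, Falguni.
Vikram is living and takes 1/81.
Girish is living and takes 1/81.
Falguni is living and takes 1/81.
Jayant is living and takes 1/27.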